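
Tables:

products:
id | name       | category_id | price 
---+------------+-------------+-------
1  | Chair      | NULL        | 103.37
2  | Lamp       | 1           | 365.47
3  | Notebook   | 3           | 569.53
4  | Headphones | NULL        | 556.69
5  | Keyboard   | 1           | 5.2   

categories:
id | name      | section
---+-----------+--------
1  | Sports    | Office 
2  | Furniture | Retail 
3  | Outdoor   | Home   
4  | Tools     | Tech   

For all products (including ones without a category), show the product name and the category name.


LEFT JOIN keeps every row from products (the left table); where category_id has no match in categories, the category columns become NULL. Walk through each product:
  - product 1 (Chair): category_id=NULL, no match -> kept with NULL
  - product 2 (Lamp): category_id=1 -> matches Sports
  - product 3 (Notebook): category_id=3 -> matches Outdoor
  - product 4 (Headphones): category_id=NULL, no match -> kept with NULL
  - product 5 (Keyboard): category_id=1 -> matches Sports
All 5 rows appear; 2 have NULL category.

SQL:
SELECT a.name, b.name AS category
FROM products a
LEFT JOIN categories b ON a.category_id = b.id

Result:
name       | category
-----------+---------
Chair      | NULL    
Lamp       | Sports  
Notebook   | Outdoor 
Headphones | NULL    
Keyboard   | Sports  


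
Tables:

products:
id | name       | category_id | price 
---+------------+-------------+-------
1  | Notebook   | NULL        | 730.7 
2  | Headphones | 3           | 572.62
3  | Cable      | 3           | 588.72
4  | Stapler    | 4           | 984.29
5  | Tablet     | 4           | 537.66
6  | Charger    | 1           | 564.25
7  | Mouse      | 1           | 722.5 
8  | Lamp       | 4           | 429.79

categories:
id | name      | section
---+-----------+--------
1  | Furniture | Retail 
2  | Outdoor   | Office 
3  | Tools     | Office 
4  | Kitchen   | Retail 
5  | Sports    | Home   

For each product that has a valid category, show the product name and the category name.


INNER JOIN keeps only products rows whose category_id matches an id in categories. Walk through each product:
  - product 1 (Notebook): category_id=NULL, no match -> dropped
  - product 2 (Headphones): category_id=3 -> matches Tools
  - product 3 (Cable): category_id=3 -> matches Tools
  - product 4 (Stapler): category_id=4 -> matches Kitchen
  - product 5 (Tablet): category_id=4 -> matches Kitchen
  - product 6 (Charger): category_id=1 -> matches Furniture
  - product 7 (Mouse): category_id=1 -> matches Furniture
  - product 8 (Lamp): category_id=4 -> matches Kitchen
So 1 of 8 rows is dropped.

SQL:
SELECT a.name, b.name AS category
FROM products a
INNER JOIN categories b ON a.category_id = b.id

Result:
name       | category 
-----------+----------
Headphones | Tools    
Cable      | Tools    
Stapler    | Kitchen  
Tablet     | Kitchen  
Charger    | Furniture
Mouse      | Furniture
Lamp       | Kitchen  


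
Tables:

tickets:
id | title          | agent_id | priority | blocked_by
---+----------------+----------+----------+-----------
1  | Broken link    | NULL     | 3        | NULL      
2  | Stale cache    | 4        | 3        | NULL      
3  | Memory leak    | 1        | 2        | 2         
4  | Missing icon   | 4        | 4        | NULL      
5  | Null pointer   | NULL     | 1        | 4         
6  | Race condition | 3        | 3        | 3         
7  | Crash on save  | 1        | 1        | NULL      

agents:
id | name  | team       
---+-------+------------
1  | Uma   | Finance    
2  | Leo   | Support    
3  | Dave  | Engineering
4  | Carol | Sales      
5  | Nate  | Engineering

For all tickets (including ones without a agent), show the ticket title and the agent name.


LEFT JOIN keeps every row from tickets (the left table); where agent_id has no match in agents, the agent columns become NULL. Walk through each ticket:
  - ticket 1 (Broken link): agent_id=NULL, no match -> kept with NULL
  - ticket 2 (Stale cache): agent_id=4 -> matches Carol
  - ticket 3 (Memory leak): agent_id=1 -> matches Uma
  - ticket 4 (Missing icon): agent_id=4 -> matches Carol
  - ticket 5 (Null pointer): agent_id=NULL, no match -> kept with NULL
  - ticket 6 (Race condition): agent_id=3 -> matches Dave
  - ticket 7 (Crash on save): agent_id=1 -> matches Uma
All 7 rows appear; 2 have NULL agent.

SQL:
SELECT a.title, b.name AS agent
FROM tickets a
LEFT JOIN agents b ON a.agent_id = b.id

Result:
title          | agent
---------------+------
Broken link    | NULL 
Stale cache    | Carol
Memory leak    | Uma  
Missing icon   | Carol
Null pointer   | NULL 
Race condition | Dave 
Crash on save  | Uma  


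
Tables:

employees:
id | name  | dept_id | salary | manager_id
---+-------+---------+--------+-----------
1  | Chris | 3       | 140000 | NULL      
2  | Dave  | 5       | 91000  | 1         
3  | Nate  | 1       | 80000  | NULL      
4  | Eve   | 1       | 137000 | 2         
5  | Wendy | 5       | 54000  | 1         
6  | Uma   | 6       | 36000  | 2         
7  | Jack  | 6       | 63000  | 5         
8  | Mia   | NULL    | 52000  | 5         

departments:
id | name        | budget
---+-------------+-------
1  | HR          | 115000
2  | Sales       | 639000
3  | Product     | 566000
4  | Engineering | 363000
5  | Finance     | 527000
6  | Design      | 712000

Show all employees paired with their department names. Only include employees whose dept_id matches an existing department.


INNER JOIN keeps only employees rows whose dept_id matches an id in departments. Walk through each employee:
  - employee 1 (Chris): dept_id=3 -> matches Product
  - employee 2 (Dave): dept_id=5 -> matches Finance
  - employee 3 (Nate): dept_id=1 -> matches HR
  - employee 4 (Eve): dept_id=1 -> matches HR
  - employee 5 (Wendy): dept_id=5 -> matches Finance
  - employee 6 (Uma): dept_id=6 -> matches Design
  - employee 7 (Jack): dept_id=6 -> matches Design
  - employee 8 (Mia): dept_id=NULL, no match -> dropped
So 1 of 8 rows is dropped.

SQL:
SELECT a.name, b.name AS department
FROM employees a
INNER JOIN departments b ON a.dept_id = b.id

Result:
name  | department
------+-----------
Chris | Product   
Dave  | Finance   
Nate  | HR        
Eve   | HR        
Wendy | Finance   
Uma   | Design    
Jack  | Design    


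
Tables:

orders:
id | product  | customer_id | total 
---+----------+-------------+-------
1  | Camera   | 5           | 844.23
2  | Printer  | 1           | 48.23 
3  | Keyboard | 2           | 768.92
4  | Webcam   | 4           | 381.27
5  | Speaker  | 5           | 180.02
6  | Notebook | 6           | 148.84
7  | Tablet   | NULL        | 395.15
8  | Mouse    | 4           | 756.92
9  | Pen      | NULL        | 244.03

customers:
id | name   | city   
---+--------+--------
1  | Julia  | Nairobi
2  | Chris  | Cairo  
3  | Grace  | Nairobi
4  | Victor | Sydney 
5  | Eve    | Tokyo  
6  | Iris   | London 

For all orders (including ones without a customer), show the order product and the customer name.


LEFT JOIN keeps every row from orders (the left table); where customer_id has no match in customers, the customer columns become NULL. Walk through each order:
  - order 1 (Camera): customer_id=5 -> matches Eve
  - order 2 (Printer): customer_id=1 -> matches Julia
  - order 3 (Keyboard): customer_id=2 -> matches Chris
  - order 4 (Webcam): customer_id=4 -> matches Victor
  - order 5 (Speaker): customer_id=5 -> matches Eve
  - order 6 (Notebook): customer_id=6 -> matches Iris
  - order 7 (Tablet): customer_id=NULL, no match -> kept with NULL
  - order 8 (Mouse): customer_id=4 -> matches Victor
  - order 9 (Pen): customer_id=NULL, no match -> kept with NULL
All 9 rows appear; 2 have NULL customer.

SQL:
SELECT a.product, b.name AS customer
FROM orders a
LEFT JOIN customers b ON a.customer_id = b.id

Result:
product  | customer
---------+---------
Camera   | Eve     
Printer  | Julia   
Keyboard | Chris   
Webcam   | Victor  
Speaker  | Eve     
Notebook | Iris    
Tablet   | NULL    
Mouse    | Victor  
Pen      | NULL    


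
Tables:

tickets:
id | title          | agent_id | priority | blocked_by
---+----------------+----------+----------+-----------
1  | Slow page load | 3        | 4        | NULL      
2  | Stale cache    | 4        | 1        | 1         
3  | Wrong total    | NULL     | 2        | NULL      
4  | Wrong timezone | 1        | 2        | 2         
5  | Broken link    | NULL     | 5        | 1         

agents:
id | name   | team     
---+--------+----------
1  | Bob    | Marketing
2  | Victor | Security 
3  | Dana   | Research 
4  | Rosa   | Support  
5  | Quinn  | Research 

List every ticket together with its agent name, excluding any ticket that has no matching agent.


INNER JOIN keeps only tickets rows whose agent_id matches an id in agents. Walk through each ticket:
  - ticket 1 (Slow page load): agent_id=3 -> matches Dana
  - ticket 2 (Stale cache): agent_id=4 -> matches Rosa
  - ticket 3 (Wrong total): agent_id=NULL, no match -> dropped
  - ticket 4 (Wrong timezone): agent_id=1 -> matches Bob
  - ticket 5 (Broken link): agent_id=NULL, no match -> dropped
So 2 of 5 rows are dropped.

SQL:
SELECT a.title, b.name AS agent
FROM tickets a
INNER JOIN agents b ON a.agent_id = b.id

Result:
title          | agent
---------------+------
Slow page load | Dana 
Stale cache    | Rosa 
Wrong timezone | Bob  


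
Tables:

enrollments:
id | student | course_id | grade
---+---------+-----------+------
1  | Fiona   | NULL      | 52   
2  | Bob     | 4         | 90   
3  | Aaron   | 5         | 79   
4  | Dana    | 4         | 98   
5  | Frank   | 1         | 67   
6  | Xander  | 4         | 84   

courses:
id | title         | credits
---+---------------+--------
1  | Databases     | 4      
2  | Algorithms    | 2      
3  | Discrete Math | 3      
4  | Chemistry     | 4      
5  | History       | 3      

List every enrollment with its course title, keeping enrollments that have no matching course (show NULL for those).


LEFT JOIN keeps every row from enrollments (the left table); where course_id has no match in courses, the course columns become NULL. Walk through each enrollment:
  - enrollment 1 (Fiona): course_id=NULL, no match -> kept with NULL
  - enrollment 2 (Bob): course_id=4 -> matches Chemistry
  - enrollment 3 (Aaron): course_id=5 -> matches History
  - enrollment 4 (Dana): course_id=4 -> matches Chemistry
  - enrollment 5 (Frank): course_id=1 -> matches Databases
  - enrollment 6 (Xander): course_id=4 -> matches Chemistry
All 6 rows appear; 1 has NULL course.

SQL:
SELECT a.student, b.title AS course
FROM enrollments a
LEFT JOIN courses b ON a.course_id = b.id

Result:
student | course   
--------+----------
Fiona   | NULL     
Bob     | Chemistry
Aaron   | History  
Dana    | Chemistry
Frank   | Databases
Xander  | Chemistry


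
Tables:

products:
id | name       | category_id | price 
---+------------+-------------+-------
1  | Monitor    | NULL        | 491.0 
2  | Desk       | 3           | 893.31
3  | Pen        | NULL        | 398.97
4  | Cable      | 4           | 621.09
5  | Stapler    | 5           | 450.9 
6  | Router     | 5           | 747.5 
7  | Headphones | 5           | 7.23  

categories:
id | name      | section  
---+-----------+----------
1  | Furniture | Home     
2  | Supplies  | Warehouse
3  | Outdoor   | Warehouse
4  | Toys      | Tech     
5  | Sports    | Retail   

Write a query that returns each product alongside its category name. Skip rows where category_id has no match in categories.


INNER JOIN keeps only products rows whose category_id matches an id in categories. Walk through each product:
  - product 1 (Monitor): category_id=NULL, no match -> dropped
  - product 2 (Desk): category_id=3 -> matches Outdoor
  - product 3 (Pen): category_id=NULL, no match -> dropped
  - product 4 (Cable): category_id=4 -> matches Toys
  - product 5 (Stapler): category_id=5 -> matches Sports
  - product 6 (Router): category_id=5 -> matches Sports
  - product 7 (Headphones): category_id=5 -> matches Sports
So 2 of 7 rows are dropped.

SQL:
SELECT a.name, b.name AS category
FROM products a
INNER JOIN categories b ON a.category_id = b.id

Result:
name       | category
-----------+---------
Desk       | Outdoor 
Cable      | Toys    
Stapler    | Sports  
Router     | Sports  
Headphones | Sports  


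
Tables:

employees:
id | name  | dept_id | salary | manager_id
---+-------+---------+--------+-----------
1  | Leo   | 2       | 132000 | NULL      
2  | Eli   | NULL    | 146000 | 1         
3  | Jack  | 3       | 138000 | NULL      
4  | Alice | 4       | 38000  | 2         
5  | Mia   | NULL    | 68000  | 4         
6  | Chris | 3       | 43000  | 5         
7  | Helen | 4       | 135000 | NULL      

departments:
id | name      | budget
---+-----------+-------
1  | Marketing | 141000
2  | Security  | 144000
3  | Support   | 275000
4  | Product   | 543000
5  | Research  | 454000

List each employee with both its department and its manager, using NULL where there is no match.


Two LEFT JOINs from the same base table employees: one to departments via dept_id, one to employees itself via manager_id. Both are LEFT so every employee is preserved.
Match against departments:
  - employee 1 (Leo): dept_id=2 -> matches Security
  - employee 2 (Eli): dept_id=NULL, no match -> kept with NULL
  - employee 3 (Jack): dept_id=3 -> matches Support
  - employee 4 (Alice): dept_id=4 -> matches Product
  - employee 5 (Mia): dept_id=NULL, no match -> kept with NULL
  - employee 6 (Chris): dept_id=3 -> matches Support
  - employee 7 (Helen): dept_id=4 -> matches Product
Match against employees (self):
  - employee 1 (Leo): manager_id=NULL -> NULL
  - employee 2 (Eli): manager_id=1 -> Leo
  - employee 3 (Jack): manager_id=NULL -> NULL
  - employee 4 (Alice): manager_id=2 -> Eli
  - employee 5 (Mia): manager_id=4 -> Alice
  - employee 6 (Chris): manager_id=5 -> Mia
  - employee 7 (Helen): manager_id=NULL -> NULL

SQL:
SELECT a.name, b.name AS department, c.name AS manager
FROM employees a
LEFT JOIN departments b ON a.dept_id = b.id
LEFT JOIN employees c ON a.manager_id = c.id

Result:
name  | department | manager
------+------------+--------
Leo   | Security   | NULL   
Eli   | NULL       | Leo    
Jack  | Support    | NULL   
Alice | Product    | Eli    
Mia   | NULL       | Alice  
Chris | Support    | Mia    
Helen | Product    | NULL   


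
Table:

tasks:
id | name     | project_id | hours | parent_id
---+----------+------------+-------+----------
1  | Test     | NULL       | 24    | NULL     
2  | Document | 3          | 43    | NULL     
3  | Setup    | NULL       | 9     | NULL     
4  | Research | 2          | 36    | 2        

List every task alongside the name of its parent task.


This is a self-join: tasks is joined to a second copy of itself, matching each row's parent_id to another row's id. Use LEFT JOIN so rows with parent_id=NULL are kept.
  - task 1 (Test): parent_id=NULL -> NULL
  - task 2 (Document): parent_id=NULL -> NULL
  - task 3 (Setup): parent_id=NULL -> NULL
  - task 4 (Research): parent_id=2 -> Document

SQL:
SELECT a.name AS item, b.name AS parent
FROM tasks a
LEFT JOIN tasks b ON a.parent_id = b.id

Result:
item     | parent  
---------+---------
Test     | NULL    
Document | NULL    
Setup    | NULL    
Research | Document


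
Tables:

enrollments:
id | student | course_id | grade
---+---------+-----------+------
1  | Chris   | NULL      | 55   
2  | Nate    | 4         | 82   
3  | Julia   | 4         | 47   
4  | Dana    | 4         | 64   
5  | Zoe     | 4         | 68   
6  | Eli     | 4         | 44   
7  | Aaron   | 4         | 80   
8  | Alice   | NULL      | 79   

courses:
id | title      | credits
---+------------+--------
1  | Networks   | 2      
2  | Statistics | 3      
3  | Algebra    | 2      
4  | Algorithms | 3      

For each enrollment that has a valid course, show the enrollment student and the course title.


INNER JOIN keeps only enrollments rows whose course_id matches an id in courses. Walk through each enrollment:
  - enrollment 1 (Chris): course_id=NULL, no match -> dropped
  - enrollment 2 (Nate): course_id=4 -> matches Algorithms
  - enrollment 3 (Julia): course_id=4 -> matches Algorithms
  - enrollment 4 (Dana): course_id=4 -> matches Algorithms
  - enrollment 5 (Zoe): course_id=4 -> matches Algorithms
  - enrollment 6 (Eli): course_id=4 -> matches Algorithms
  - enrollment 7 (Aaron): course_id=4 -> matches Algorithms
  - enrollment 8 (Alice): course_id=NULL, no match -> dropped
So 2 of 8 rows are dropped.

SQL:
SELECT a.student, b.title AS course
FROM enrollments a
INNER JOIN courses b ON a.course_id = b.id

Result:
student | course    
--------+-----------
Nate    | Algorithms
Julia   | Algorithms
Dana    | Algorithms
Zoe     | Algorithms
Eli     | Algorithms
Aaron   | Algorithms


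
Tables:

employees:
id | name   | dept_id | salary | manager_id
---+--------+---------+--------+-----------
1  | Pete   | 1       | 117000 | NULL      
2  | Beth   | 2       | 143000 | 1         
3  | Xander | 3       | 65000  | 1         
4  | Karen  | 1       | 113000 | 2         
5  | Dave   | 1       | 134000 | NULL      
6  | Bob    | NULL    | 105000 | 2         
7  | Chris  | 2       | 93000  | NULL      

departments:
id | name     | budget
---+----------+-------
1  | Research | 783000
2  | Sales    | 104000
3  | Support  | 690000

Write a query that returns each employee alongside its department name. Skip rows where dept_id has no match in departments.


INNER JOIN keeps only employees rows whose dept_id matches an id in departments. Walk through each employee:
  - employee 1 (Pete): dept_id=1 -> matches Research
  - employee 2 (Beth): dept_id=2 -> matches Sales
  - employee 3 (Xander): dept_id=3 -> matches Support
  - employee 4 (Karen): dept_id=1 -> matches Research
  - employee 5 (Dave): dept_id=1 -> matches Research
  - employee 6 (Bob): dept_id=NULL, no match -> dropped
  - employee 7 (Chris): dept_id=2 -> matches Sales
So 1 of 7 rows is dropped.

SQL:
SELECT a.name, b.name AS department
FROM employees a
INNER JOIN departments b ON a.dept_id = b.id

Result:
name   | department
-------+-----------
Pete   | Research  
Beth   | Sales     
Xander | Support   
Karen  | Research  
Dave   | Research  
Chris  | Sales     


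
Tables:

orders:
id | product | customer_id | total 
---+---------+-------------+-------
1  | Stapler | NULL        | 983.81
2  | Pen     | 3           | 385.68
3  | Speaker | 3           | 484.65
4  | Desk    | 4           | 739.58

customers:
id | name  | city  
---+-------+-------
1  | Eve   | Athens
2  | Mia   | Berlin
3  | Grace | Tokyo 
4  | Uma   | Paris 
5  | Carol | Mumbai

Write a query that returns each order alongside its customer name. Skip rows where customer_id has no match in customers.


INNER JOIN keeps only orders rows whose customer_id matches an id in customers. Walk through each order:
  - order 1 (Stapler): customer_id=NULL, no match -> dropped
  - order 2 (Pen): customer_id=3 -> matches Grace
  - order 3 (Speaker): customer_id=3 -> matches Grace
  - order 4 (Desk): customer_id=4 -> matches Uma
So 1 of 4 rows is dropped.

SQL:
SELECT a.product, b.name AS customer
FROM orders a
INNER JOIN customers b ON a.customer_id = b.id

Result:
product | customer
--------+---------
Pen     | Grace   
Speaker | Grace   
Desk    | Uma     


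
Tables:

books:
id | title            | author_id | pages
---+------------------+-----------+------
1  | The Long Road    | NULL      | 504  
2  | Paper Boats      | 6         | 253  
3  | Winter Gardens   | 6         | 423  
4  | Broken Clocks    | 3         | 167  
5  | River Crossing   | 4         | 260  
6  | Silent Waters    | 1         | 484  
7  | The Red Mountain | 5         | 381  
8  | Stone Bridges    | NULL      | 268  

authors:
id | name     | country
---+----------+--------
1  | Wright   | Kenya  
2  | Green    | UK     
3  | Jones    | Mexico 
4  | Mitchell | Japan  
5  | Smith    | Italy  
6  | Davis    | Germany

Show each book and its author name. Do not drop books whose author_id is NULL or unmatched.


LEFT JOIN keeps every row from books (the left table); where author_id has no match in authors, the author columns become NULL. Walk through each book:
  - book 1 (The Long Road): author_id=NULL, no match -> kept with NULL
  - book 2 (Paper Boats): author_id=6 -> matches Davis
  - book 3 (Winter Gardens): author_id=6 -> matches Davis
  - book 4 (Broken Clocks): author_id=3 -> matches Jones
  - book 5 (River Crossing): author_id=4 -> matches Mitchell
  - book 6 (Silent Waters): author_id=1 -> matches Wright
  - book 7 (The Red Mountain): author_id=5 -> matches Smith
  - book 8 (Stone Bridges): author_id=NULL, no match -> kept with NULL
All 8 rows appear; 2 have NULL author.

SQL:
SELECT a.title, b.name AS author
FROM books a
LEFT JOIN authors b ON a.author_id = b.id

Result:
title            | author  
-----------------+---------
The Long Road    | NULL    
Paper Boats      | Davis   
Winter Gardens   | Davis   
Broken Clocks    | Jones   
River Crossing   | Mitchell
Silent Waters    | Wright  
The Red Mountain | Smith   
Stone Bridges    | NULL    


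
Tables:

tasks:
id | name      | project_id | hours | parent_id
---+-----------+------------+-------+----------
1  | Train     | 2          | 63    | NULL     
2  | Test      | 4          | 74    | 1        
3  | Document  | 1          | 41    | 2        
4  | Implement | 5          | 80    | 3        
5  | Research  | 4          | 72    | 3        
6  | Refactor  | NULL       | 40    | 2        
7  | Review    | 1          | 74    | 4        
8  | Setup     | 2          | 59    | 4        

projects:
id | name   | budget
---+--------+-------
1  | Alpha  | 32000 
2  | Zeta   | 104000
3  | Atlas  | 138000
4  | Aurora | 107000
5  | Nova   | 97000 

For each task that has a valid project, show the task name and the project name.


INNER JOIN keeps only tasks rows whose project_id matches an id in projects. Walk through each task:
  - task 1 (Train): project_id=2 -> matches Zeta
  - task 2 (Test): project_id=4 -> matches Aurora
  - task 3 (Document): project_id=1 -> matches Alpha
  - task 4 (Implement): project_id=5 -> matches Nova
  - task 5 (Research): project_id=4 -> matches Aurora
  - task 6 (Refactor): project_id=NULL, no match -> dropped
  - task 7 (Review): project_id=1 -> matches Alpha
  - task 8 (Setup): project_id=2 -> matches Zeta
So 1 of 8 rows is dropped.

SQL:
SELECT a.name, b.name AS project
FROM tasks a
INNER JOIN projects b ON a.project_id = b.id

Result:
name      | project
----------+--------
Train     | Zeta   
Test      | Aurora 
Document  | Alpha  
Implement | Nova   
Research  | Aurora 
Review    | Alpha  
Setup     | Zeta   


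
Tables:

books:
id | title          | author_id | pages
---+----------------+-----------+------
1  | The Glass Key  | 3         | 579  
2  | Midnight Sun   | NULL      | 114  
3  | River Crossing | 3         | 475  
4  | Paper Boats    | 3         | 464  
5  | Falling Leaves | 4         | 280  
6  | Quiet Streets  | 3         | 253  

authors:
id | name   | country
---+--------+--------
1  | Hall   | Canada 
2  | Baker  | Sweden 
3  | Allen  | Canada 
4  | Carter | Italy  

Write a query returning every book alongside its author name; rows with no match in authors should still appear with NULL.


LEFT JOIN keeps every row from books (the left table); where author_id has no match in authors, the author columns become NULL. Walk through each book:
  - book 1 (The Glass Key): author_id=3 -> matches Allen
  - book 2 (Midnight Sun): author_id=NULL, no match -> kept with NULL
  - book 3 (River Crossing): author_id=3 -> matches Allen
  - book 4 (Paper Boats): author_id=3 -> matches Allen
  - book 5 (Falling Leaves): author_id=4 -> matches Carter
  - book 6 (Quiet Streets): author_id=3 -> matches Allen
All 6 rows appear; 1 has NULL author.

SQL:
SELECT a.title, b.name AS author
FROM books a
LEFT JOIN authors b ON a.author_id = b.id

Result:
title          | author
---------------+-------
The Glass Key  | Allen 
Midnight Sun   | NULL  
River Crossing | Allen 
Paper Boats    | Allen 
Falling Leaves | Carter
Quiet Streets  | Allen 


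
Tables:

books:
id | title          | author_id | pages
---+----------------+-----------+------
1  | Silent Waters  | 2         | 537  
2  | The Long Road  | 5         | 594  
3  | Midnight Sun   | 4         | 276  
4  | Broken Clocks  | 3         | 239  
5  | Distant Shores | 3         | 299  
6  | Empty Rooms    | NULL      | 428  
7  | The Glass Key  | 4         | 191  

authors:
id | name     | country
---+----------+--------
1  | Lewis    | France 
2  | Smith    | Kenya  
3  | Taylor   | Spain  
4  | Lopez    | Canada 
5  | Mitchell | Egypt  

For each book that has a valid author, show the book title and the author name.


INNER JOIN keeps only books rows whose author_id matches an id in authors. Walk through each book:
  - book 1 (Silent Waters): author_id=2 -> matches Smith
  - book 2 (The Long Road): author_id=5 -> matches Mitchell
  - book 3 (Midnight Sun): author_id=4 -> matches Lopez
  - book 4 (Broken Clocks): author_id=3 -> matches Taylor
  - book 5 (Distant Shores): author_id=3 -> matches Taylor
  - book 6 (Empty Rooms): author_id=NULL, no match -> dropped
  - book 7 (The Glass Key): author_id=4 -> matches Lopez
So 1 of 7 rows is dropped.

SQL:
SELECT a.title, b.name AS author
FROM books a
INNER JOIN authors b ON a.author_id = b.id

Result:
title          | author  
---------------+---------
Silent Waters  | Smith   
The Long Road  | Mitchell
Midnight Sun   | Lopez   
Broken Clocks  | Taylor  
Distant Shores | Taylor  
The Glass Key  | Lopez   


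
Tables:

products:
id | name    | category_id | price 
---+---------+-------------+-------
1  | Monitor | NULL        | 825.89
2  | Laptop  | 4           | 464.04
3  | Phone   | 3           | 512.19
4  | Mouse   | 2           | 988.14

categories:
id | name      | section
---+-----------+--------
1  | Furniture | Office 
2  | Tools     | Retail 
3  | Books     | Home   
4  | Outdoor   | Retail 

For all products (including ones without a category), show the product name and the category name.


LEFT JOIN keeps every row from products (the left table); where category_id has no match in categories, the category columns become NULL. Walk through each product:
  - product 1 (Monitor): category_id=NULL, no match -> kept with NULL
  - product 2 (Laptop): category_id=4 -> matches Outdoor
  - product 3 (Phone): category_id=3 -> matches Books
  - product 4 (Mouse): category_id=2 -> matches Tools
All 4 rows appear; 1 has NULL category.

SQL:
SELECT a.name, b.name AS category
FROM products a
LEFT JOIN categories b ON a.category_id = b.id

Result:
name    | category
--------+---------
Monitor | NULL    
Laptop  | Outdoor 
Phone   | Books   
Mouse   | Tools   


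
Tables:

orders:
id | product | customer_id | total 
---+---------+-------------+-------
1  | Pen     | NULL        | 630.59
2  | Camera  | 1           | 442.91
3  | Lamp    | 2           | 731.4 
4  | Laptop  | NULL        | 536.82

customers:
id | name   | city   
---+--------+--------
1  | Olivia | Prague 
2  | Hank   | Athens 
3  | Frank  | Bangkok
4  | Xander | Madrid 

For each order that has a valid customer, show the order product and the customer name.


INNER JOIN keeps only orders rows whose customer_id matches an id in customers. Walk through each order:
  - order 1 (Pen): customer_id=NULL, no match -> dropped
  - order 2 (Camera): customer_id=1 -> matches Olivia
  - order 3 (Lamp): customer_id=2 -> matches Hank
  - order 4 (Laptop): customer_id=NULL, no match -> dropped
So 2 of 4 rows are dropped.

SQL:
SELECT a.product, b.name AS customer
FROM orders a
INNER JOIN customers b ON a.customer_id = b.id

Result:
product | customer
--------+---------
Camera  | Olivia  
Lamp    | Hank    


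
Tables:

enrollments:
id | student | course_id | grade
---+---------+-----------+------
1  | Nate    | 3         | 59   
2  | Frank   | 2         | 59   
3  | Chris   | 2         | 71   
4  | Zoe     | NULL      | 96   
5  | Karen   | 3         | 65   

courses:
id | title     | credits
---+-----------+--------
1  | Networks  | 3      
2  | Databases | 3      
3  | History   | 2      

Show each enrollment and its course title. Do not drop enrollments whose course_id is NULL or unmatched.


LEFT JOIN keeps every row from enrollments (the left table); where course_id has no match in courses, the course columns become NULL. Walk through each enrollment:
  - enrollment 1 (Nate): course_id=3 -> matches History
  - enrollment 2 (Frank): course_id=2 -> matches Databases
  - enrollment 3 (Chris): course_id=2 -> matches Databases
  - enrollment 4 (Zoe): course_id=NULL, no match -> kept with NULL
  - enrollment 5 (Karen): course_id=3 -> matches History
All 5 rows appear; 1 has NULL course.

SQL:
SELECT a.student, b.title AS course
FROM enrollments a
LEFT JOIN courses b ON a.course_id = b.id

Result:
student | course   
--------+----------
Nate    | History  
Frank   | Databases
Chris   | Databases
Zoe     | NULL     
Karen   | History  


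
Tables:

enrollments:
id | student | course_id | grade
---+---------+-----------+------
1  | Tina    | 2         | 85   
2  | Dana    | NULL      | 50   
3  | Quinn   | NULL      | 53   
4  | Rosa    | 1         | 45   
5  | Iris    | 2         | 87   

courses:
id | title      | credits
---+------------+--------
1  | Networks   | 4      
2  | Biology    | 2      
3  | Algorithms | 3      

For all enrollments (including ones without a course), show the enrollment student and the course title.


LEFT JOIN keeps every row from enrollments (the left table); where course_id has no match in courses, the course columns become NULL. Walk through each enrollment:
  - enrollment 1 (Tina): course_id=2 -> matches Biology
  - enrollment 2 (Dana): course_id=NULL, no match -> kept with NULL
  - enrollment 3 (Quinn): course_id=NULL, no match -> kept with NULL
  - enrollment 4 (Rosa): course_id=1 -> matches Networks
  - enrollment 5 (Iris): course_id=2 -> matches Biology
All 5 rows appear; 2 have NULL course.

SQL:
SELECT a.student, b.title AS course
FROM enrollments a
LEFT JOIN courses b ON a.course_id = b.id

Result:
student | course  
--------+---------
Tina    | Biology 
Dana    | NULL    
Quinn   | NULL    
Rosa    | Networks
Iris    | Biology 


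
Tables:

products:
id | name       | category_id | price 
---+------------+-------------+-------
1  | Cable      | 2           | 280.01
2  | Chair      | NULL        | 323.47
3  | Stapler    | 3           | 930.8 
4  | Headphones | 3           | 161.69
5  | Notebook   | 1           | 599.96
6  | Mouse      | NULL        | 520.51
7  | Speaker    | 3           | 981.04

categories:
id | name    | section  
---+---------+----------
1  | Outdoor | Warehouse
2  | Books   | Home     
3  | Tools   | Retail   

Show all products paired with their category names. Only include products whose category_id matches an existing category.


INNER JOIN keeps only products rows whose category_id matches an id in categories. Walk through each product:
  - product 1 (Cable): category_id=2 -> matches Books
  - product 2 (Chair): category_id=NULL, no match -> dropped
  - product 3 (Stapler): category_id=3 -> matches Tools
  - product 4 (Headphones): category_id=3 -> matches Tools
  - product 5 (Notebook): category_id=1 -> matches Outdoor
  - product 6 (Mouse): category_id=NULL, no match -> dropped
  - product 7 (Speaker): category_id=3 -> matches Tools
So 2 of 7 rows are dropped.

SQL:
SELECT a.name, b.name AS category
FROM products a
INNER JOIN categories b ON a.category_id = b.id

Result:
name       | category
-----------+---------
Cable      | Books   
Stapler    | Tools   
Headphones | Tools   
Notebook   | Outdoor 
Speaker    | Tools   


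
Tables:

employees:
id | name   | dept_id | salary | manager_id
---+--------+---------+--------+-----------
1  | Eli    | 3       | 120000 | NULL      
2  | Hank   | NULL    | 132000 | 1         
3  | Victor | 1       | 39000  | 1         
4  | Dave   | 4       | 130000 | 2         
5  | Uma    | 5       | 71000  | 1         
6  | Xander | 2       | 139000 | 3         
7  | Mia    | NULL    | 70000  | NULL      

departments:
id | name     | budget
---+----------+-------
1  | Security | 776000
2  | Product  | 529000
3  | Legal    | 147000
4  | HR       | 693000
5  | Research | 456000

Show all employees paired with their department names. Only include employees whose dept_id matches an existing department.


INNER JOIN keeps only employees rows whose dept_id matches an id in departments. Walk through each employee:
  - employee 1 (Eli): dept_id=3 -> matches Legal
  - employee 2 (Hank): dept_id=NULL, no match -> dropped
  - employee 3 (Victor): dept_id=1 -> matches Security
  - employee 4 (Dave): dept_id=4 -> matches HR
  - employee 5 (Uma): dept_id=5 -> matches Research
  - employee 6 (Xander): dept_id=2 -> matches Product
  - employee 7 (Mia): dept_id=NULL, no match -> dropped
So 2 of 7 rows are dropped.

SQL:
SELECT a.name, b.name AS department
FROM employees a
INNER JOIN departments b ON a.dept_id = b.id

Result:
name   | department
-------+-----------
Eli    | Legal     
Victor | Security  
Dave   | HR        
Uma    | Research  
Xander | Product   


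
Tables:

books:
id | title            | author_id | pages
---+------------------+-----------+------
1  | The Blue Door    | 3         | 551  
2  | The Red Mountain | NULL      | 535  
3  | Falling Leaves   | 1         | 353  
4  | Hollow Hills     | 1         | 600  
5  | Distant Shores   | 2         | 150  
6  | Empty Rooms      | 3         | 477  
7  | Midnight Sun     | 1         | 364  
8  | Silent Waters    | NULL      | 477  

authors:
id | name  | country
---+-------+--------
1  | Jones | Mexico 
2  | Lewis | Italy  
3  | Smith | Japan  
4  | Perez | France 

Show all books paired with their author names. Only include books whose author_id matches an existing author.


INNER JOIN keeps only books rows whose author_id matches an id in authors. Walk through each book:
  - book 1 (The Blue Door): author_id=3 -> matches Smith
  - book 2 (The Red Mountain): author_id=NULL, no match -> dropped
  - book 3 (Falling Leaves): author_id=1 -> matches Jones
  - book 4 (Hollow Hills): author_id=1 -> matches Jones
  - book 5 (Distant Shores): author_id=2 -> matches Lewis
  - book 6 (Empty Rooms): author_id=3 -> matches Smith
  - book 7 (Midnight Sun): author_id=1 -> matches Jones
  - book 8 (Silent Waters): author_id=NULL, no match -> dropped
So 2 of 8 rows are dropped.

SQL:
SELECT a.title, b.name AS author
FROM books a
INNER JOIN authors b ON a.author_id = b.id

Result:
title          | author
---------------+-------
The Blue Door  | Smith 
Falling Leaves | Jones 
Hollow Hills   | Jones 
Distant Shores | Lewis 
Empty Rooms    | Smith 
Midnight Sun   | Jones 


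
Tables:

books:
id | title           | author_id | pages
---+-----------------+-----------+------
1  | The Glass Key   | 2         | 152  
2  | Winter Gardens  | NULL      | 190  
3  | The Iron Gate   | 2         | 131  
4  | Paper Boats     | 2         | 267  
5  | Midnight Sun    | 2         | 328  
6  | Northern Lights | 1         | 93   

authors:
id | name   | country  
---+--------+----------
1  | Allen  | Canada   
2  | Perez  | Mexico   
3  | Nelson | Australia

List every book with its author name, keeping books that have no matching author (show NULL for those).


LEFT JOIN keeps every row from books (the left table); where author_id has no match in authors, the author columns become NULL. Walk through each book:
  - book 1 (The Glass Key): author_id=2 -> matches Perez
  - book 2 (Winter Gardens): author_id=NULL, no match -> kept with NULL
  - book 3 (The Iron Gate): author_id=2 -> matches Perez
  - book 4 (Paper Boats): author_id=2 -> matches Perez
  - book 5 (Midnight Sun): author_id=2 -> matches Perez
  - book 6 (Northern Lights): author_id=1 -> matches Allen
All 6 rows appear; 1 has NULL author.

SQL:
SELECT a.title, b.name AS author
FROM books a
LEFT JOIN authors b ON a.author_id = b.id

Result:
title           | author
----------------+-------
The Glass Key   | Perez 
Winter Gardens  | NULL  
The Iron Gate   | Perez 
Paper Boats     | Perez 
Midnight Sun    | Perez 
Northern Lights | Allen 


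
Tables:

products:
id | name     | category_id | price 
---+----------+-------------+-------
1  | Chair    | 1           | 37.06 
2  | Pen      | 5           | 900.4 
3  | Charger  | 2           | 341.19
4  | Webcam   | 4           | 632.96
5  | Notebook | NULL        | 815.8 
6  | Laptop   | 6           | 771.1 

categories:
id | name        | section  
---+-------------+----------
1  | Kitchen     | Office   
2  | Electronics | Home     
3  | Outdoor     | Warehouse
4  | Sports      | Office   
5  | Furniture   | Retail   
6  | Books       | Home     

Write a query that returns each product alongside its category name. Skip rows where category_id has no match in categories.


INNER JOIN keeps only products rows whose category_id matches an id in categories. Walk through each product:
  - product 1 (Chair): category_id=1 -> matches Kitchen
  - product 2 (Pen): category_id=5 -> matches Furniture
  - product 3 (Charger): category_id=2 -> matches Electronics
  - product 4 (Webcam): category_id=4 -> matches Sports
  - product 5 (Notebook): category_id=NULL, no match -> dropped
  - product 6 (Laptop): category_id=6 -> matches Books
So 1 of 6 rows is dropped.

SQL:
SELECT a.name, b.name AS category
FROM products a
INNER JOIN categories b ON a.category_id = b.id

Result:
name    | category   
--------+------------
Chair   | Kitchen    
Pen     | Furniture  
Charger | Electronics
Webcam  | Sports     
Laptop  | Books      


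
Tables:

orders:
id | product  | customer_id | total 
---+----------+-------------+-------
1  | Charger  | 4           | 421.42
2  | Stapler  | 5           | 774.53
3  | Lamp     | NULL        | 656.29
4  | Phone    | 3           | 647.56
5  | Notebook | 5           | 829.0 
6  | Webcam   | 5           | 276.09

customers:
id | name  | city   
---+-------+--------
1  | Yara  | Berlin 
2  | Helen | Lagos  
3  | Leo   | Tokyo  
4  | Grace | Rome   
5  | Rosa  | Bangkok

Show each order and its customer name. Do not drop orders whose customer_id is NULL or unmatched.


LEFT JOIN keeps every row from orders (the left table); where customer_id has no match in customers, the customer columns become NULL. Walk through each order:
  - order 1 (Charger): customer_id=4 -> matches Grace
  - order 2 (Stapler): customer_id=5 -> matches Rosa
  - order 3 (Lamp): customer_id=NULL, no match -> kept with NULL
  - order 4 (Phone): customer_id=3 -> matches Leo
  - order 5 (Notebook): customer_id=5 -> matches Rosa
  - order 6 (Webcam): customer_id=5 -> matches Rosa
All 6 rows appear; 1 has NULL customer.

SQL:
SELECT a.product, b.name AS customer
FROM orders a
LEFT JOIN customers b ON a.customer_id = b.id

Result:
product  | customer
---------+---------
Charger  | Grace   
Stapler  | Rosa    
Lamp     | NULL    
Phone    | Leo     
Notebook | Rosa    
Webcam   | Rosa    


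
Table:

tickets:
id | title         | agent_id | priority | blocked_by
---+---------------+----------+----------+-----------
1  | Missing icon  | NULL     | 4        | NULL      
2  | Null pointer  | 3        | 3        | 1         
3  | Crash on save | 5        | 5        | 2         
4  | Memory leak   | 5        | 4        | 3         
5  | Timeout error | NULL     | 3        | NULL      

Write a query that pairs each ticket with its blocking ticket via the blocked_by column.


This is a self-join: tickets is joined to a second copy of itself, matching each row's blocked_by to another row's id. Use LEFT JOIN so rows with blocked_by=NULL are kept.
  - ticket 1 (Missing icon): blocked_by=NULL -> NULL
  - ticket 2 (Null pointer): blocked_by=1 -> Missing icon
  - ticket 3 (Crash on save): blocked_by=2 -> Null pointer
  - ticket 4 (Memory leak): blocked_by=3 -> Crash on save
  - ticket 5 (Timeout error): blocked_by=NULL -> NULL

SQL:
SELECT a.title AS item, b.title AS blocked_by
FROM tickets a
LEFT JOIN tickets b ON a.blocked_by = b.id

Result:
item          | blocked_by   
--------------+--------------
Missing icon  | NULL         
Null pointer  | Missing icon 
Crash on save | Null pointer 
Memory leak   | Crash on save
Timeout error | NULL         


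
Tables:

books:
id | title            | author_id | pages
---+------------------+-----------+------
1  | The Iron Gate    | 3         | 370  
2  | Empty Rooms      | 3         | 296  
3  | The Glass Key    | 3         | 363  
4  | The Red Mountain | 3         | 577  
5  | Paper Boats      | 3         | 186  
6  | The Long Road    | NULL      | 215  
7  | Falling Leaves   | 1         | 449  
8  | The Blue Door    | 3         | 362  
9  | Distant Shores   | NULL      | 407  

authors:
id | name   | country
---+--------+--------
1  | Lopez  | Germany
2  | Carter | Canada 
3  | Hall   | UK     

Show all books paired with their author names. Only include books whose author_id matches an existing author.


INNER JOIN keeps only books rows whose author_id matches an id in authors. Walk through each book:
  - book 1 (The Iron Gate): author_id=3 -> matches Hall
  - book 2 (Empty Rooms): author_id=3 -> matches Hall
  - book 3 (The Glass Key): author_id=3 -> matches Hall
  - book 4 (The Red Mountain): author_id=3 -> matches Hall
  - book 5 (Paper Boats): author_id=3 -> matches Hall
  - book 6 (The Long Road): author_id=NULL, no match -> dropped
  - book 7 (Falling Leaves): author_id=1 -> matches Lopez
  - book 8 (The Blue Door): author_id=3 -> matches Hall
  - book 9 (Distant Shores): author_id=NULL, no match -> dropped
So 2 of 9 rows are dropped.

SQL:
SELECT a.title, b.name AS author
FROM books a
INNER JOIN authors b ON a.author_id = b.id

Result:
title            | author
-----------------+-------
The Iron Gate    | Hall  
Empty Rooms      | Hall  
The Glass Key    | Hall  
The Red Mountain | Hall  
Paper Boats      | Hall  
Falling Leaves   | Lopez 
The Blue Door    | Hall  
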